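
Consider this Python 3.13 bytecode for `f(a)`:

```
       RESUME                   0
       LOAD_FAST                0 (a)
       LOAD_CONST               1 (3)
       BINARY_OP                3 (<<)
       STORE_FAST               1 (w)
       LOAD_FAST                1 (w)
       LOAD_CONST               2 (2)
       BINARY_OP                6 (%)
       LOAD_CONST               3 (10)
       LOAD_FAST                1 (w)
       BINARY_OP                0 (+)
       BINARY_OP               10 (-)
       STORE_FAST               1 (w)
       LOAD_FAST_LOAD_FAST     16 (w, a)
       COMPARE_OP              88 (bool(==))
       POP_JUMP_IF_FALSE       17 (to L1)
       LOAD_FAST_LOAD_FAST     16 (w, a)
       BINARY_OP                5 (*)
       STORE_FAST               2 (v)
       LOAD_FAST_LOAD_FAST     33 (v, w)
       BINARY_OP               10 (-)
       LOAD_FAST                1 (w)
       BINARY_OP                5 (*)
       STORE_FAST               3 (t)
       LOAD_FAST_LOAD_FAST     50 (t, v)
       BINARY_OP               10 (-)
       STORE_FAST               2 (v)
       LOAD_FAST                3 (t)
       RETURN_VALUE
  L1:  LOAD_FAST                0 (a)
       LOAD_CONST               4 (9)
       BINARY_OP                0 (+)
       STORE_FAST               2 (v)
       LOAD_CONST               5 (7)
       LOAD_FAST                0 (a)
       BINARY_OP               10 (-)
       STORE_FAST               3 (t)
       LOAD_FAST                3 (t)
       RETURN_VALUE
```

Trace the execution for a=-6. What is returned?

LOAD_FAST a → push -6. Stack: [-6]
LOAD_CONST → push 3. Stack: [-6, 3]
BINARY_OP << → -6 << 3 = -48. Stack: [-48]
STORE_FAST w → w=-48. Stack: []
LOAD_FAST w → push -48. Stack: [-48]
LOAD_CONST → push 2. Stack: [-48, 2]
BINARY_OP % → -48 % 2 = 0. Stack: [0]
LOAD_CONST → push 10. Stack: [0, 10]
LOAD_FAST w → push -48. Stack: [0, 10, -48]
BINARY_OP + → 10 + -48 = -38. Stack: [0, -38]
BINARY_OP - → 0 - -38 = 38. Stack: [38]
STORE_FAST w → w=38. Stack: []
LOAD_FAST_LOAD_FAST w,a → push 38,-6. Stack: [38, -6]
COMPARE_OP bool(==) → 38 vs -6 = False. Stack: [False]
POP_JUMP_IF_FALSE → pop False; jump. Stack: []
LOAD_FAST a → push -6. Stack: [-6]
LOAD_CONST → push 9. Stack: [-6, 9]
BINARY_OP + → -6 + 9 = 3. Stack: [3]
STORE_FAST v → v=3. Stack: []
LOAD_CONST → push 7. Stack: [7]
LOAD_FAST a → push -6. Stack: [7, -6]
BINARY_OP - → 7 - -6 = 13. Stack: [13]
STORE_FAST t → t=13. Stack: []
LOAD_FAST t → push 13. Stack: [13]
RETURN_VALUE → return 13.

13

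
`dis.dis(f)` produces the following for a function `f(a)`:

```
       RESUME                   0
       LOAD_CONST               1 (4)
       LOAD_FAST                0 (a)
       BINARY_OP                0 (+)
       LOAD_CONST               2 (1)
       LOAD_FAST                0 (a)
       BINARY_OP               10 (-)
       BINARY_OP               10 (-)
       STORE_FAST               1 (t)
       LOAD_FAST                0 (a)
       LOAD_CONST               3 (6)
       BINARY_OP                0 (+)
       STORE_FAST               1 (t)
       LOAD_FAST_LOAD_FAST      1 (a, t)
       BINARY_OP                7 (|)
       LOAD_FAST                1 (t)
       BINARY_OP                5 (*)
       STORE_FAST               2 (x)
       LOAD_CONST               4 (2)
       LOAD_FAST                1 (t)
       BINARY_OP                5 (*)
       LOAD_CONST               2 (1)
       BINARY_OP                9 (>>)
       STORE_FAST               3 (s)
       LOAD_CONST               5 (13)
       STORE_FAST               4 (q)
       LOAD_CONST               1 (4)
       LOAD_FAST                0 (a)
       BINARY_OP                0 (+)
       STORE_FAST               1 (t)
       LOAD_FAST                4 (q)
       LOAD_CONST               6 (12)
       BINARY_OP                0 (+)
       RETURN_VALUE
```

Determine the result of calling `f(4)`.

25

LOAD_CONST → push 4. Stack: [4]
LOAD_FAST a → push 4. Stack: [4, 4]
BINARY_OP + → 4 + 4 = 8. Stack: [8]
LOAD_CONST → push 1. Stack: [8, 1]
LOAD_FAST a → push 4. Stack: [8, 1, 4]
BINARY_OP - → 1 - 4 = -3. Stack: [8, -3]
BINARY_OP - → 8 - -3 = 11. Stack: [11]
STORE_FAST t → t=11. Stack: []
LOAD_FAST a → push 4. Stack: [4]
LOAD_CONST → push 6. Stack: [4, 6]
BINARY_OP + → 4 + 6 = 10. Stack: [10]
STORE_FAST t → t=10. Stack: []
LOAD_FAST_LOAD_FAST a,t → push 4,10. Stack: [4, 10]
BINARY_OP | → 4 | 10 = 14. Stack: [14]
LOAD_FAST t → push 10. Stack: [14, 10]
BINARY_OP * → 14 * 10 = 140. Stack: [140]
STORE_FAST x → x=140. Stack: []
LOAD_CONST → push 2. Stack: [2]
LOAD_FAST t → push 10. Stack: [2, 10]
BINARY_OP * → 2 * 10 = 20. Stack: [20]
LOAD_CONST → push 1. Stack: [20, 1]
BINARY_OP >> → 20 >> 1 = 10. Stack: [10]
STORE_FAST s → s=10. Stack: []
LOAD_CONST → push 13. Stack: [13]
STORE_FAST q → q=13. Stack: []
LOAD_CONST → push 4. Stack: [4]
LOAD_FAST a → push 4. Stack: [4, 4]
BINARY_OP + → 4 + 4 = 8. Stack: [8]
STORE_FAST t → t=8. Stack: []
LOAD_FAST q → push 13. Stack: [13]
LOAD_CONST → push 12. Stack: [13, 12]
BINARY_OP + → 13 + 12 = 25. Stack: [25]
RETURN_VALUE → return 25.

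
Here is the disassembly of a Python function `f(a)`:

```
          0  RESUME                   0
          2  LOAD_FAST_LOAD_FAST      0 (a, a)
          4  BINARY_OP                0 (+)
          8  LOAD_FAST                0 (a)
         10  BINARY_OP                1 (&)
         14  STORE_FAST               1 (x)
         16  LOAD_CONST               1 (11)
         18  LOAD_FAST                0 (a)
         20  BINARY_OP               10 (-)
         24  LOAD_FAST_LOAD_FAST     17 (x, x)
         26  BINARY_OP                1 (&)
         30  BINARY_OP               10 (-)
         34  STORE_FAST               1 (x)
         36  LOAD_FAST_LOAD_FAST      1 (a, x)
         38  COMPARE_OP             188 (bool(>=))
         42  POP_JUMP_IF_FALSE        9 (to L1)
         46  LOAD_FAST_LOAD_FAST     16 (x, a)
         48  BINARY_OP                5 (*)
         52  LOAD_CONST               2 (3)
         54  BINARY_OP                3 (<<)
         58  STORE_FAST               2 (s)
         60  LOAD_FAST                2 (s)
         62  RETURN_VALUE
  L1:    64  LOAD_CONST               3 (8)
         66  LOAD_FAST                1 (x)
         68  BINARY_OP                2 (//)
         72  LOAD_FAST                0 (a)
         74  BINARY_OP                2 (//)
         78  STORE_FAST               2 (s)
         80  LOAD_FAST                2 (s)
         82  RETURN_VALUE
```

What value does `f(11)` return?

LOAD_FAST_LOAD_FAST a,a → push 11,11. Stack: [11, 11]
BINARY_OP + → 11 + 11 = 22. Stack: [22]
LOAD_FAST a → push 11. Stack: [22, 11]
BINARY_OP & → 22 & 11 = 2. Stack: [2]
STORE_FAST x → x=2. Stack: []
LOAD_CONST → push 11. Stack: [11]
LOAD_FAST a → push 11. Stack: [11, 11]
BINARY_OP - → 11 - 11 = 0. Stack: [0]
LOAD_FAST_LOAD_FAST x,x → push 2,2. Stack: [0, 2, 2]
BINARY_OP & → 2 & 2 = 2. Stack: [0, 2]
BINARY_OP - → 0 - 2 = -2. Stack: [-2]
STORE_FAST x → x=-2. Stack: []
LOAD_FAST_LOAD_FAST a,x → push 11,-2. Stack: [11, -2]
COMPARE_OP bool(>=) → 11 vs -2 = True. Stack: [True]
POP_JUMP_IF_FALSE → pop True; no jump. Stack: []
LOAD_FAST_LOAD_FAST x,a → push -2,11. Stack: [-2, 11]
BINARY_OP * → -2 * 11 = -22. Stack: [-22]
LOAD_CONST → push 3. Stack: [-22, 3]
BINARY_OP << → -22 << 3 = -176. Stack: [-176]
STORE_FAST s → s=-176. Stack: []
LOAD_FAST s → push -176. Stack: [-176]
RETURN_VALUE → return -176.

-176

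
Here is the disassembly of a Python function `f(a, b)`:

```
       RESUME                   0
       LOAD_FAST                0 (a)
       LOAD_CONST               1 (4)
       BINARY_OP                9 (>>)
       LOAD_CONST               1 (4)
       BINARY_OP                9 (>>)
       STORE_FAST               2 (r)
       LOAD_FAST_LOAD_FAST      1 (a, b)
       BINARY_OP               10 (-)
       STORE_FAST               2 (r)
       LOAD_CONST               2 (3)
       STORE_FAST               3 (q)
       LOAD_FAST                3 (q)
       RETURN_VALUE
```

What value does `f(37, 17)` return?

LOAD_FAST a → push 37. Stack: [37]
LOAD_CONST → push 4. Stack: [37, 4]
BINARY_OP >> → 37 >> 4 = 2. Stack: [2]
LOAD_CONST → push 4. Stack: [2, 4]
BINARY_OP >> → 2 >> 4 = 0. Stack: [0]
STORE_FAST r → r=0. Stack: []
LOAD_FAST_LOAD_FAST a,b → push 37,17. Stack: [37, 17]
BINARY_OP - → 37 - 17 = 20. Stack: [20]
STORE_FAST r → r=20. Stack: []
LOAD_CONST → push 3. Stack: [3]
STORE_FAST q → q=3. Stack: []
LOAD_FAST q → push 3. Stack: [3]
RETURN_VALUE → return 3.

3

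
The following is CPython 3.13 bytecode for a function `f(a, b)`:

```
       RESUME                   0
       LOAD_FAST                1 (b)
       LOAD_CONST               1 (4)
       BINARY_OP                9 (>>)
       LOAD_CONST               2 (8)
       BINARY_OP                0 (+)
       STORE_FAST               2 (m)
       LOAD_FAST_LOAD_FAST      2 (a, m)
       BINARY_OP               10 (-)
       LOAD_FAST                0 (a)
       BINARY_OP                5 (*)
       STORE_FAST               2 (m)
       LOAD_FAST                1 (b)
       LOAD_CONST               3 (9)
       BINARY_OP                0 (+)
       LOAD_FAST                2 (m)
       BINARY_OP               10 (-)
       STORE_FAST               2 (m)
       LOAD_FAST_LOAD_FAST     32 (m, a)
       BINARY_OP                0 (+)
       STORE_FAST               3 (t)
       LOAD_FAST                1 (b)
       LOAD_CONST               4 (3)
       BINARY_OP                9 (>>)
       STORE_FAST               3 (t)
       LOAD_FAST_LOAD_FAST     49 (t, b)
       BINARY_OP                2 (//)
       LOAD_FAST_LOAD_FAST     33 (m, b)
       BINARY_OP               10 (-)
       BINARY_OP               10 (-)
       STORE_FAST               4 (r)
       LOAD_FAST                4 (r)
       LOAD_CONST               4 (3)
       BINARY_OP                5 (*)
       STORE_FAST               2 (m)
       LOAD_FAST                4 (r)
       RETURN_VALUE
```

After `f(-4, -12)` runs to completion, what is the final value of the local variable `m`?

105

LOAD_FAST b → push -12. Stack: [-12]
LOAD_CONST → push 4. Stack: [-12, 4]
BINARY_OP >> → -12 >> 4 = -1. Stack: [-1]
LOAD_CONST → push 8. Stack: [-1, 8]
BINARY_OP + → -1 + 8 = 7. Stack: [7]
STORE_FAST m → m=7. Stack: []
LOAD_FAST_LOAD_FAST a,m → push -4,7. Stack: [-4, 7]
BINARY_OP - → -4 - 7 = -11. Stack: [-11]
LOAD_FAST a → push -4. Stack: [-11, -4]
BINARY_OP * → -11 * -4 = 44. Stack: [44]
STORE_FAST m → m=44. Stack: []
LOAD_FAST b → push -12. Stack: [-12]
LOAD_CONST → push 9. Stack: [-12, 9]
BINARY_OP + → -12 + 9 = -3. Stack: [-3]
LOAD_FAST m → push 44. Stack: [-3, 44]
BINARY_OP - → -3 - 44 = -47. Stack: [-47]
STORE_FAST m → m=-47. Stack: []
LOAD_FAST_LOAD_FAST m,a → push -47,-4. Stack: [-47, -4]
BINARY_OP + → -47 + -4 = -51. Stack: [-51]
STORE_FAST t → t=-51. Stack: []
LOAD_FAST b → push -12. Stack: [-12]
LOAD_CONST → push 3. Stack: [-12, 3]
BINARY_OP >> → -12 >> 3 = -2. Stack: [-2]
STORE_FAST t → t=-2. Stack: []
LOAD_FAST_LOAD_FAST t,b → push -2,-12. Stack: [-2, -12]
BINARY_OP // → -2 // -12 = 0. Stack: [0]
LOAD_FAST_LOAD_FAST m,b → push -47,-12. Stack: [0, -47, -12]
BINARY_OP - → -47 - -12 = -35. Stack: [0, -35]
BINARY_OP - → 0 - -35 = 35. Stack: [35]
STORE_FAST r → r=35. Stack: []
LOAD_FAST r → push 35. Stack: [35]
LOAD_CONST → push 3. Stack: [35, 3]
BINARY_OP * → 35 * 3 = 105. Stack: [105]
STORE_FAST m → m=105. Stack: []
LOAD_FAST r → push 35. Stack: [35]
RETURN_VALUE → return 35.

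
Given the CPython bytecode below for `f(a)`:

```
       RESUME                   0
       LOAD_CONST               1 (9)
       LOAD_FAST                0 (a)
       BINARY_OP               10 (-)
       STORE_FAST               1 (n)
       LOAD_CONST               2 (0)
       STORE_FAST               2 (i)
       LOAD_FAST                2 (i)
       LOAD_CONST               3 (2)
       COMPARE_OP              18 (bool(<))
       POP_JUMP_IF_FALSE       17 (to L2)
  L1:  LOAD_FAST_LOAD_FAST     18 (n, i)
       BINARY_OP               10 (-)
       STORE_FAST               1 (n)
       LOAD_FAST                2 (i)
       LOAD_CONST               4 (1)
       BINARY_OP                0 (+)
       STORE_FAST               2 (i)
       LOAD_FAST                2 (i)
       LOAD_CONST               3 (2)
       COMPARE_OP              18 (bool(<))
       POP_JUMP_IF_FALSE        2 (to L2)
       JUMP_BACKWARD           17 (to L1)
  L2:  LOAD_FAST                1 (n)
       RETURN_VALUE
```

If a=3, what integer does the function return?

5

LOAD_CONST → push 9. Stack: [9]
LOAD_FAST a → push 3. Stack: [9, 3]
BINARY_OP - → 9 - 3 = 6. Stack: [6]
STORE_FAST n → n=6. Stack: []
LOAD_CONST → push 0. Stack: [0]
STORE_FAST i → i=0. Stack: []
LOAD_FAST i → push 0. Stack: [0]
LOAD_CONST → push 2. Stack: [0, 2]
COMPARE_OP bool(<) → 0 vs 2 = True. Stack: [True]
POP_JUMP_IF_FALSE → pop True; no jump. Stack: []
LOAD_FAST_LOAD_FAST n,i → push 6,0. Stack: [6, 0]
BINARY_OP - → 6 - 0 = 6. Stack: [6]
STORE_FAST n → n=6. Stack: []
LOAD_FAST i → push 0. Stack: [0]
LOAD_CONST → push 1. Stack: [0, 1]
BINARY_OP + → 0 + 1 = 1. Stack: [1]
STORE_FAST i → i=1. Stack: []
LOAD_FAST i → push 1. Stack: [1]
LOAD_CONST → push 2. Stack: [1, 2]
COMPARE_OP bool(<) → 1 vs 2 = True. Stack: [True]
POP_JUMP_IF_FALSE → pop True; no jump. Stack: []
LOAD_FAST_LOAD_FAST n,i → push 6,1. Stack: [6, 1]
BINARY_OP - → 6 - 1 = 5. Stack: [5]
STORE_FAST n → n=5. Stack: []
LOAD_FAST i → push 1. Stack: [1]
LOAD_CONST → push 1. Stack: [1, 1]
BINARY_OP + → 1 + 1 = 2. Stack: [2]
STORE_FAST i → i=2. Stack: []
LOAD_FAST i → push 2. Stack: [2]
LOAD_CONST → push 2. Stack: [2, 2]
COMPARE_OP bool(<) → 2 vs 2 = False. Stack: [False]
POP_JUMP_IF_FALSE → pop False; jump. Stack: []
LOAD_FAST n → push 5. Stack: [5]
RETURN_VALUE → return 5.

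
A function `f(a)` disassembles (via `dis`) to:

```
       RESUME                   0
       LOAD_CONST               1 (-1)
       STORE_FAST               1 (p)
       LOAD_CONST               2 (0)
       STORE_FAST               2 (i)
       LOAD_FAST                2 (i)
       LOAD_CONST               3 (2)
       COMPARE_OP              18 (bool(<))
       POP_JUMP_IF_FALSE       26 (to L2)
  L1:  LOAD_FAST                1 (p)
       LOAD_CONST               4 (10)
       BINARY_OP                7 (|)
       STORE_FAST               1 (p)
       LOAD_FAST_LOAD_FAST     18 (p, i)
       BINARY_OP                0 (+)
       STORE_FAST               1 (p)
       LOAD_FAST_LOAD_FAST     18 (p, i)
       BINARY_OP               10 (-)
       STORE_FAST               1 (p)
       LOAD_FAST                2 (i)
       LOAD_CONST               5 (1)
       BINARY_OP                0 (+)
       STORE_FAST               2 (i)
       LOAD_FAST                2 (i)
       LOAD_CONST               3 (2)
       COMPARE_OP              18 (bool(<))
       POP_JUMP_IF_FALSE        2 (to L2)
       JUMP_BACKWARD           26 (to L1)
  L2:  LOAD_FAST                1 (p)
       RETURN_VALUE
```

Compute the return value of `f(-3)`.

-1

LOAD_CONST → push -1. Stack: [-1]
STORE_FAST p → p=-1. Stack: []
LOAD_CONST → push 0. Stack: [0]
STORE_FAST i → i=0. Stack: []
LOAD_FAST i → push 0. Stack: [0]
LOAD_CONST → push 2. Stack: [0, 2]
COMPARE_OP bool(<) → 0 vs 2 = True. Stack: [True]
POP_JUMP_IF_FALSE → pop True; no jump. Stack: []
LOAD_FAST p → push -1. Stack: [-1]
LOAD_CONST → push 10. Stack: [-1, 10]
BINARY_OP | → -1 | 10 = -1. Stack: [-1]
STORE_FAST p → p=-1. Stack: []
LOAD_FAST_LOAD_FAST p,i → push -1,0. Stack: [-1, 0]
BINARY_OP + → -1 + 0 = -1. Stack: [-1]
STORE_FAST p → p=-1. Stack: []
LOAD_FAST_LOAD_FAST p,i → push -1,0. Stack: [-1, 0]
BINARY_OP - → -1 - 0 = -1. Stack: [-1]
STORE_FAST p → p=-1. Stack: []
LOAD_FAST i → push 0. Stack: [0]
LOAD_CONST → push 1. Stack: [0, 1]
BINARY_OP + → 0 + 1 = 1. Stack: [1]
STORE_FAST i → i=1. Stack: []
LOAD_FAST i → push 1. Stack: [1]
LOAD_CONST → push 2. Stack: [1, 2]
COMPARE_OP bool(<) → 1 vs 2 = True. Stack: [True]
POP_JUMP_IF_FALSE → pop True; no jump. Stack: []
LOAD_FAST p → push -1. Stack: [-1]
LOAD_CONST → push 10. Stack: [-1, 10]
BINARY_OP | → -1 | 10 = -1. Stack: [-1]
STORE_FAST p → p=-1. Stack: []
LOAD_FAST_LOAD_FAST p,i → push -1,1. Stack: [-1, 1]
BINARY_OP + → -1 + 1 = 0. Stack: [0]
STORE_FAST p → p=0. Stack: []
LOAD_FAST_LOAD_FAST p,i → push 0,1. Stack: [0, 1]
BINARY_OP - → 0 - 1 = -1. Stack: [-1]
STORE_FAST p → p=-1. Stack: []
LOAD_FAST i → push 1. Stack: [1]
LOAD_CONST → push 1. Stack: [1, 1]
BINARY_OP + → 1 + 1 = 2. Stack: [2]
STORE_FAST i → i=2. Stack: []
LOAD_FAST i → push 2. Stack: [2]
LOAD_CONST → push 2. Stack: [2, 2]
COMPARE_OP bool(<) → 2 vs 2 = False. Stack: [False]
POP_JUMP_IF_FALSE → pop False; jump. Stack: []
LOAD_FAST p → push -1. Stack: [-1]
RETURN_VALUE → return -1.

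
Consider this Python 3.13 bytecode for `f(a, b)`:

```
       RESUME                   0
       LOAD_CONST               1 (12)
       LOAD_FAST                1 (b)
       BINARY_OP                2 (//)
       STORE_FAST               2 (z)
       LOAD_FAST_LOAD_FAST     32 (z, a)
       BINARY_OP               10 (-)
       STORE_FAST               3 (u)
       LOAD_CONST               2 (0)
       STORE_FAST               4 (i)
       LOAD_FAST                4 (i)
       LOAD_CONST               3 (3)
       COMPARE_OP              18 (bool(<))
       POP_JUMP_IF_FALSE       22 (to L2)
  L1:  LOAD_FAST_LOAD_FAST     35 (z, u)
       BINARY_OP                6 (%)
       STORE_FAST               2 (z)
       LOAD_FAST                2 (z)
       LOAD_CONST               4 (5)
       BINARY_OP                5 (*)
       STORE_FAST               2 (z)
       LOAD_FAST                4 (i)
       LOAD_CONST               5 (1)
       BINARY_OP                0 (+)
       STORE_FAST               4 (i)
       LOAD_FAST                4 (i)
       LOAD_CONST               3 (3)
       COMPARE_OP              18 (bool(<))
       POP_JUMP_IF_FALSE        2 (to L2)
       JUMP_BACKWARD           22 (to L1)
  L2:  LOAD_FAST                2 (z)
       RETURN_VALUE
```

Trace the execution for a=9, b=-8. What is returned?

LOAD_CONST → push 12. Stack: [12]
LOAD_FAST b → push -8. Stack: [12, -8]
BINARY_OP // → 12 // -8 = -2. Stack: [-2]
STORE_FAST z → z=-2. Stack: []
LOAD_FAST_LOAD_FAST z,a → push -2,9. Stack: [-2, 9]
BINARY_OP - → -2 - 9 = -11. Stack: [-11]
STORE_FAST u → u=-11. Stack: []
LOAD_CONST → push 0. Stack: [0]
STORE_FAST i → i=0. Stack: []
LOAD_FAST i → push 0. Stack: [0]
LOAD_CONST → push 3. Stack: [0, 3]
COMPARE_OP bool(<) → 0 vs 3 = True. Stack: [True]
POP_JUMP_IF_FALSE → pop True; no jump. Stack: []
LOAD_FAST_LOAD_FAST z,u → push -2,-11. Stack: [-2, -11]
BINARY_OP % → -2 % -11 = -2. Stack: [-2]
STORE_FAST z → z=-2. Stack: []
LOAD_FAST z → push -2. Stack: [-2]
LOAD_CONST → push 5. Stack: [-2, 5]
BINARY_OP * → -2 * 5 = -10. Stack: [-10]
STORE_FAST z → z=-10. Stack: []
LOAD_FAST i → push 0. Stack: [0]
LOAD_CONST → push 1. Stack: [0, 1]
BINARY_OP + → 0 + 1 = 1. Stack: [1]
STORE_FAST i → i=1. Stack: []
LOAD_FAST i → push 1. Stack: [1]
LOAD_CONST → push 3. Stack: [1, 3]
COMPARE_OP bool(<) → 1 vs 3 = True. Stack: [True]
POP_JUMP_IF_FALSE → pop True; no jump. Stack: []
LOAD_FAST_LOAD_FAST z,u → push -10,-11. Stack: [-10, -11]
BINARY_OP % → -10 % -11 = -10. Stack: [-10]
STORE_FAST z → z=-10. Stack: []
LOAD_FAST z → push -10. Stack: [-10]
LOAD_CONST → push 5. Stack: [-10, 5]
BINARY_OP * → -10 * 5 = -50. Stack: [-50]
STORE_FAST z → z=-50. Stack: []
LOAD_FAST i → push 1. Stack: [1]
LOAD_CONST → push 1. Stack: [1, 1]
BINARY_OP + → 1 + 1 = 2. Stack: [2]
STORE_FAST i → i=2. Stack: []
LOAD_FAST i → push 2. Stack: [2]
LOAD_CONST → push 3. Stack: [2, 3]
COMPARE_OP bool(<) → 2 vs 3 = True. Stack: [True]
POP_JUMP_IF_FALSE → pop True; no jump. Stack: []
LOAD_FAST_LOAD_FAST z,u → push -50,-11. Stack: [-50, -11]
BINARY_OP % → -50 % -11 = -6. Stack: [-6]
STORE_FAST z → z=-6. Stack: []
LOAD_FAST z → push -6. Stack: [-6]
LOAD_CONST → push 5. Stack: [-6, 5]
BINARY_OP * → -6 * 5 = -30. Stack: [-30]
STORE_FAST z → z=-30. Stack: []
LOAD_FAST i → push 2. Stack: [2]
LOAD_CONST → push 1. Stack: [2, 1]
BINARY_OP + → 2 + 1 = 3. Stack: [3]
STORE_FAST i → i=3. Stack: []
LOAD_FAST i → push 3. Stack: [3]
LOAD_CONST → push 3. Stack: [3, 3]
COMPARE_OP bool(<) → 3 vs 3 = False. Stack: [False]
POP_JUMP_IF_FALSE → pop False; jump. Stack: []
LOAD_FAST z → push -30. Stack: [-30]
RETURN_VALUE → return -30.

-30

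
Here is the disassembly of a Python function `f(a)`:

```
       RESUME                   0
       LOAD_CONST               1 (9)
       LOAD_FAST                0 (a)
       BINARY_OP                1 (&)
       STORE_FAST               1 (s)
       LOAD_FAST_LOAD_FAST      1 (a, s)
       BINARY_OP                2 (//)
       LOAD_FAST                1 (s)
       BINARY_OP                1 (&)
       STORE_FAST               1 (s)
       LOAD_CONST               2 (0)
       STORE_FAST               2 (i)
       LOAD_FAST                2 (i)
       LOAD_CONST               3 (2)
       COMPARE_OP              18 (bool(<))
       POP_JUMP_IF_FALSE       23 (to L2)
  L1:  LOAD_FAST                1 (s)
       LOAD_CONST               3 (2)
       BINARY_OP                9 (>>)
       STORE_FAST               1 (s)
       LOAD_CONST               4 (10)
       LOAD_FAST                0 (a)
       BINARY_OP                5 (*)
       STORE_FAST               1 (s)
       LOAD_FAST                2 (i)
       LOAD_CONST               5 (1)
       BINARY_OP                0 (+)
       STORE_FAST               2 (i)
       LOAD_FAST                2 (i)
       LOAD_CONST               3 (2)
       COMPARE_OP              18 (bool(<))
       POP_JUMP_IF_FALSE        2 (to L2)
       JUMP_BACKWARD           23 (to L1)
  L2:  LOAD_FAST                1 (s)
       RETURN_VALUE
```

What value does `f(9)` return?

LOAD_CONST → push 9. Stack: [9]
LOAD_FAST a → push 9. Stack: [9, 9]
BINARY_OP & → 9 & 9 = 9. Stack: [9]
STORE_FAST s → s=9. Stack: []
LOAD_FAST_LOAD_FAST a,s → push 9,9. Stack: [9, 9]
BINARY_OP // → 9 // 9 = 1. Stack: [1]
LOAD_FAST s → push 9. Stack: [1, 9]
BINARY_OP & → 1 & 9 = 1. Stack: [1]
STORE_FAST s → s=1. Stack: []
LOAD_CONST → push 0. Stack: [0]
STORE_FAST i → i=0. Stack: []
LOAD_FAST i → push 0. Stack: [0]
LOAD_CONST → push 2. Stack: [0, 2]
COMPARE_OP bool(<) → 0 vs 2 = True. Stack: [True]
POP_JUMP_IF_FALSE → pop True; no jump. Stack: []
LOAD_FAST s → push 1. Stack: [1]
LOAD_CONST → push 2. Stack: [1, 2]
BINARY_OP >> → 1 >> 2 = 0. Stack: [0]
STORE_FAST s → s=0. Stack: []
LOAD_CONST → push 10. Stack: [10]
LOAD_FAST a → push 9. Stack: [10, 9]
BINARY_OP * → 10 * 9 = 90. Stack: [90]
STORE_FAST s → s=90. Stack: []
LOAD_FAST i → push 0. Stack: [0]
LOAD_CONST → push 1. Stack: [0, 1]
BINARY_OP + → 0 + 1 = 1. Stack: [1]
STORE_FAST i → i=1. Stack: []
LOAD_FAST i → push 1. Stack: [1]
LOAD_CONST → push 2. Stack: [1, 2]
COMPARE_OP bool(<) → 1 vs 2 = True. Stack: [True]
POP_JUMP_IF_FALSE → pop True; no jump. Stack: []
LOAD_FAST s → push 90. Stack: [90]
LOAD_CONST → push 2. Stack: [90, 2]
BINARY_OP >> → 90 >> 2 = 22. Stack: [22]
STORE_FAST s → s=22. Stack: []
LOAD_CONST → push 10. Stack: [10]
LOAD_FAST a → push 9. Stack: [10, 9]
BINARY_OP * → 10 * 9 = 90. Stack: [90]
STORE_FAST s → s=90. Stack: []
LOAD_FAST i → push 1. Stack: [1]
LOAD_CONST → push 1. Stack: [1, 1]
BINARY_OP + → 1 + 1 = 2. Stack: [2]
STORE_FAST i → i=2. Stack: []
LOAD_FAST i → push 2. Stack: [2]
LOAD_CONST → push 2. Stack: [2, 2]
COMPARE_OP bool(<) → 2 vs 2 = False. Stack: [False]
POP_JUMP_IF_FALSE → pop False; jump. Stack: []
LOAD_FAST s → push 90. Stack: [90]
RETURN_VALUE → return 90.

90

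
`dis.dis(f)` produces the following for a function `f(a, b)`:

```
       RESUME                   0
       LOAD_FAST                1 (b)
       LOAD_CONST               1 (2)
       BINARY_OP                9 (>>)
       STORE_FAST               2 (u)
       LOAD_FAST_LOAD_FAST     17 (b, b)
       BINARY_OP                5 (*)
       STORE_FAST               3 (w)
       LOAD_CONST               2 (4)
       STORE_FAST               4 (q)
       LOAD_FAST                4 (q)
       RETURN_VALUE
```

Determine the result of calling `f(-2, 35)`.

4

LOAD_FAST b → push 35. Stack: [35]
LOAD_CONST → push 2. Stack: [35, 2]
BINARY_OP >> → 35 >> 2 = 8. Stack: [8]
STORE_FAST u → u=8. Stack: []
LOAD_FAST_LOAD_FAST b,b → push 35,35. Stack: [35, 35]
BINARY_OP * → 35 * 35 = 1225. Stack: [1225]
STORE_FAST w → w=1225. Stack: []
LOAD_CONST → push 4. Stack: [4]
STORE_FAST q → q=4. Stack: []
LOAD_FAST q → push 4. Stack: [4]
RETURN_VALUE → return 4.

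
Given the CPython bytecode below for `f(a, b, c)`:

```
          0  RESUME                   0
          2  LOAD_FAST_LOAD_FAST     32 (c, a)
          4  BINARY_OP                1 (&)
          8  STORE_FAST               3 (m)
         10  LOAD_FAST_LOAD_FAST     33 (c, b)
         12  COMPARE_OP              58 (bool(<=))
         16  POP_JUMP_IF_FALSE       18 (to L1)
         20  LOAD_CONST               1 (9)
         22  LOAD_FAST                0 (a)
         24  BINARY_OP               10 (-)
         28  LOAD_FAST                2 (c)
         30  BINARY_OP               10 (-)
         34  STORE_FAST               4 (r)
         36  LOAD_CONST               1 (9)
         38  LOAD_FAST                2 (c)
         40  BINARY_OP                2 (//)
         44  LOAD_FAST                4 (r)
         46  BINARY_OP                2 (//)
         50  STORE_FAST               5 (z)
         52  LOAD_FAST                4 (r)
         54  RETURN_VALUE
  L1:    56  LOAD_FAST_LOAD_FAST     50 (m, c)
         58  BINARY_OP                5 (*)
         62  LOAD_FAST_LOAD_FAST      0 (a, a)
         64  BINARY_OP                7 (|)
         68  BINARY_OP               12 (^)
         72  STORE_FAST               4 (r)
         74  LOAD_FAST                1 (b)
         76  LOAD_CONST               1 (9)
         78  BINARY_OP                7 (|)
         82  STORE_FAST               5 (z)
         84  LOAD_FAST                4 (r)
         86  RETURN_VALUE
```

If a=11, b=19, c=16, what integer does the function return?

-18

LOAD_FAST_LOAD_FAST c,a → push 16,11. Stack: [16, 11]
BINARY_OP & → 16 & 11 = 0. Stack: [0]
STORE_FAST m → m=0. Stack: []
LOAD_FAST_LOAD_FAST c,b → push 16,19. Stack: [16, 19]
COMPARE_OP bool(<=) → 16 vs 19 = True. Stack: [True]
POP_JUMP_IF_FALSE → pop True; no jump. Stack: []
LOAD_CONST → push 9. Stack: [9]
LOAD_FAST a → push 11. Stack: [9, 11]
BINARY_OP - → 9 - 11 = -2. Stack: [-2]
LOAD_FAST c → push 16. Stack: [-2, 16]
BINARY_OP - → -2 - 16 = -18. Stack: [-18]
STORE_FAST r → r=-18. Stack: []
LOAD_CONST → push 9. Stack: [9]
LOAD_FAST c → push 16. Stack: [9, 16]
BINARY_OP // → 9 // 16 = 0. Stack: [0]
LOAD_FAST r → push -18. Stack: [0, -18]
BINARY_OP // → 0 // -18 = 0. Stack: [0]
STORE_FAST z → z=0. Stack: []
LOAD_FAST r → push -18. Stack: [-18]
RETURN_VALUE → return -18.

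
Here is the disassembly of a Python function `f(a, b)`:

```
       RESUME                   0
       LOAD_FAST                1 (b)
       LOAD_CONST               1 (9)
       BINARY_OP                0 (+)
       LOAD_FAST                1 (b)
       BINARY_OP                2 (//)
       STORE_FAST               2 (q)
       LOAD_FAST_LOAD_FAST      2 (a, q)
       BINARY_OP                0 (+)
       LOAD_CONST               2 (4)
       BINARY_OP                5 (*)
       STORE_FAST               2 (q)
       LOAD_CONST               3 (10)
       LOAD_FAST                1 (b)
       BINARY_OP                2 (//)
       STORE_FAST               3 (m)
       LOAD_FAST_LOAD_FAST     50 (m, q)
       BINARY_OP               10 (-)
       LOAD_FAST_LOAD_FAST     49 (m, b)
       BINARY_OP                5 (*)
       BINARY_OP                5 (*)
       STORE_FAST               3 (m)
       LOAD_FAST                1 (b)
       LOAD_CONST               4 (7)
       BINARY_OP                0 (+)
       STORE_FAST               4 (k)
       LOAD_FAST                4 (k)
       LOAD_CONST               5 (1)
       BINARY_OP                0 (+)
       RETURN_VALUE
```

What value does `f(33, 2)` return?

LOAD_FAST b → push 2. Stack: [2]
LOAD_CONST → push 9. Stack: [2, 9]
BINARY_OP + → 2 + 9 = 11. Stack: [11]
LOAD_FAST b → push 2. Stack: [11, 2]
BINARY_OP // → 11 // 2 = 5. Stack: [5]
STORE_FAST q → q=5. Stack: []
LOAD_FAST_LOAD_FAST a,q → push 33,5. Stack: [33, 5]
BINARY_OP + → 33 + 5 = 38. Stack: [38]
LOAD_CONST → push 4. Stack: [38, 4]
BINARY_OP * → 38 * 4 = 152. Stack: [152]
STORE_FAST q → q=152. Stack: []
LOAD_CONST → push 10. Stack: [10]
LOAD_FAST b → push 2. Stack: [10, 2]
BINARY_OP // → 10 // 2 = 5. Stack: [5]
STORE_FAST m → m=5. Stack: []
LOAD_FAST_LOAD_FAST m,q → push 5,152. Stack: [5, 152]
BINARY_OP - → 5 - 152 = -147. Stack: [-147]
LOAD_FAST_LOAD_FAST m,b → push 5,2. Stack: [-147, 5, 2]
BINARY_OP * → 5 * 2 = 10. Stack: [-147, 10]
BINARY_OP * → -147 * 10 = -1470. Stack: [-1470]
STORE_FAST m → m=-1470. Stack: []
LOAD_FAST b → push 2. Stack: [2]
LOAD_CONST → push 7. Stack: [2, 7]
BINARY_OP + → 2 + 7 = 9. Stack: [9]
STORE_FAST k → k=9. Stack: []
LOAD_FAST k → push 9. Stack: [9]
LOAD_CONST → push 1. Stack: [9, 1]
BINARY_OP + → 9 + 1 = 10. Stack: [10]
RETURN_VALUE → return 10.

10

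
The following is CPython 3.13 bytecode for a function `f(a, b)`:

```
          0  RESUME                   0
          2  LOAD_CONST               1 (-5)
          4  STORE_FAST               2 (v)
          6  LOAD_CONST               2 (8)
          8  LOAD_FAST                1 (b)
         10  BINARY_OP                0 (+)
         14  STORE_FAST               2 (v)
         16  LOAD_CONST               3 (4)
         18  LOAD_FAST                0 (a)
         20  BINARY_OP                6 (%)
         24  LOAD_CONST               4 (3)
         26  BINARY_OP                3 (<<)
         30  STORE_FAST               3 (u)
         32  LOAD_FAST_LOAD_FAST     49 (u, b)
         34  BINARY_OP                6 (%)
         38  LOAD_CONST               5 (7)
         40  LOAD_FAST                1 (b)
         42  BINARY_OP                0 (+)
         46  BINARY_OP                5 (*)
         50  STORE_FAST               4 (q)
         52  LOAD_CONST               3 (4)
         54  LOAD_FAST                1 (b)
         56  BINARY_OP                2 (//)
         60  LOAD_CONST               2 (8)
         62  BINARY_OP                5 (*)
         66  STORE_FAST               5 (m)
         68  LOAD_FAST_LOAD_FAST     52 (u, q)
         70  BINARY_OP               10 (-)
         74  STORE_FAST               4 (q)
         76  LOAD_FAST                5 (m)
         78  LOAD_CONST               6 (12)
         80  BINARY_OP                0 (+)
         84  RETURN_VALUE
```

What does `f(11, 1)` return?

LOAD_CONST → push -5. Stack: [-5]
STORE_FAST v → v=-5. Stack: []
LOAD_CONST → push 8. Stack: [8]
LOAD_FAST b → push 1. Stack: [8, 1]
BINARY_OP + → 8 + 1 = 9. Stack: [9]
STORE_FAST v → v=9. Stack: []
LOAD_CONST → push 4. Stack: [4]
LOAD_FAST a → push 11. Stack: [4, 11]
BINARY_OP % → 4 % 11 = 4. Stack: [4]
LOAD_CONST → push 3. Stack: [4, 3]
BINARY_OP << → 4 << 3 = 32. Stack: [32]
STORE_FAST u → u=32. Stack: []
LOAD_FAST_LOAD_FAST u,b → push 32,1. Stack: [32, 1]
BINARY_OP % → 32 % 1 = 0. Stack: [0]
LOAD_CONST → push 7. Stack: [0, 7]
LOAD_FAST b → push 1. Stack: [0, 7, 1]
BINARY_OP + → 7 + 1 = 8. Stack: [0, 8]
BINARY_OP * → 0 * 8 = 0. Stack: [0]
STORE_FAST q → q=0. Stack: []
LOAD_CONST → push 4. Stack: [4]
LOAD_FAST b → push 1. Stack: [4, 1]
BINARY_OP // → 4 // 1 = 4. Stack: [4]
LOAD_CONST → push 8. Stack: [4, 8]
BINARY_OP * → 4 * 8 = 32. Stack: [32]
STORE_FAST m → m=32. Stack: []
LOAD_FAST_LOAD_FAST u,q → push 32,0. Stack: [32, 0]
BINARY_OP - → 32 - 0 = 32. Stack: [32]
STORE_FAST q → q=32. Stack: []
LOAD_FAST m → push 32. Stack: [32]
LOAD_CONST → push 12. Stack: [32, 12]
BINARY_OP + → 32 + 12 = 44. Stack: [44]
RETURN_VALUE → return 44.

44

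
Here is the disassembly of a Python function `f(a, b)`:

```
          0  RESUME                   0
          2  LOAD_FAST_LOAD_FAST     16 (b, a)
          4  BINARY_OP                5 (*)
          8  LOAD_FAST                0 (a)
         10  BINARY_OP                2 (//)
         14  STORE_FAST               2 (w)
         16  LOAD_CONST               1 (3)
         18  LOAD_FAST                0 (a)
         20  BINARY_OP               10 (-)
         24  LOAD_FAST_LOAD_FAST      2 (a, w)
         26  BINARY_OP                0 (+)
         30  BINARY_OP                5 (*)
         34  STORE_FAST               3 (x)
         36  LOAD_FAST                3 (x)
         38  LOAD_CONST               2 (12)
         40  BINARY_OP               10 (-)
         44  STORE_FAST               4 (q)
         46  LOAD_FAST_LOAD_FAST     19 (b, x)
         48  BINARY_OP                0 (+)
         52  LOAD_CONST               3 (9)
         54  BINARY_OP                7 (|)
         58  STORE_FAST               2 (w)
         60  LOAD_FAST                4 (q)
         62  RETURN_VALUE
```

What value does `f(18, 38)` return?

-852

LOAD_FAST_LOAD_FAST b,a → push 38,18. Stack: [38, 18]
BINARY_OP * → 38 * 18 = 684. Stack: [684]
LOAD_FAST a → push 18. Stack: [684, 18]
BINARY_OP // → 684 // 18 = 38. Stack: [38]
STORE_FAST w → w=38. Stack: []
LOAD_CONST → push 3. Stack: [3]
LOAD_FAST a → push 18. Stack: [3, 18]
BINARY_OP - → 3 - 18 = -15. Stack: [-15]
LOAD_FAST_LOAD_FAST a,w → push 18,38. Stack: [-15, 18, 38]
BINARY_OP + → 18 + 38 = 56. Stack: [-15, 56]
BINARY_OP * → -15 * 56 = -840. Stack: [-840]
STORE_FAST x → x=-840. Stack: []
LOAD_FAST x → push -840. Stack: [-840]
LOAD_CONST → push 12. Stack: [-840, 12]
BINARY_OP - → -840 - 12 = -852. Stack: [-852]
STORE_FAST q → q=-852. Stack: []
LOAD_FAST_LOAD_FAST b,x → push 38,-840. Stack: [38, -840]
BINARY_OP + → 38 + -840 = -802. Stack: [-802]
LOAD_CONST → push 9. Stack: [-802, 9]
BINARY_OP | → -802 | 9 = -801. Stack: [-801]
STORE_FAST w → w=-801. Stack: []
LOAD_FAST q → push -852. Stack: [-852]
RETURN_VALUE → return -852.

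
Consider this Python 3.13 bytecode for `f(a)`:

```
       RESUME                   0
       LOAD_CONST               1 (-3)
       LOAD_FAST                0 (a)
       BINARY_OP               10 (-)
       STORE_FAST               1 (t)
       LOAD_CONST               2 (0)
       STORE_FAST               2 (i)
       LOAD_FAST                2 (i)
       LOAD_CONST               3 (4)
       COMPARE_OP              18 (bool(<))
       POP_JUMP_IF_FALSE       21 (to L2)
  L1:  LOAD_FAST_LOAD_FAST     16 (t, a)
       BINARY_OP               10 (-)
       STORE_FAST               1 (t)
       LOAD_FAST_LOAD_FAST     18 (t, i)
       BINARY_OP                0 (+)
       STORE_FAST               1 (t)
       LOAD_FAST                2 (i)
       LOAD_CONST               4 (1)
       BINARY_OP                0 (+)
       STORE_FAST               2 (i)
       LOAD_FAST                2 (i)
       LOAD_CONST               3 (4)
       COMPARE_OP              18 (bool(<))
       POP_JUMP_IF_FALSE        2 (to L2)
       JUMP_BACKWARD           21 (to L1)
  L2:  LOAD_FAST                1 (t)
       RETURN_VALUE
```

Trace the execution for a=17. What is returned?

LOAD_CONST → push -3
LOAD_FAST a → push 17
BINARY_OP - → -3 - 17 = -20
STORE_FAST t → t=-20
LOAD_CONST → push 0
STORE_FAST i → i=0
LOAD_FAST i → push 0
LOAD_CONST → push 4
COMPARE_OP bool(<) → 0 vs 4 = True
POP_JUMP_IF_FALSE → pop True; no jump
LOAD_FAST_LOAD_FAST t,a → push -20,17
BINARY_OP - → -20 - 17 = -37
STORE_FAST t → t=-37
LOAD_FAST_LOAD_FAST t,i → push -37,0
BINARY_OP + → -37 + 0 = -37
STORE_FAST t → t=-37
LOAD_FAST i → push 0
LOAD_CONST → push 1
BINARY_OP + → 0 + 1 = 1
STORE_FAST i → i=1
LOAD_FAST i → push 1
LOAD_CONST → push 4
COMPARE_OP bool(<) → 1 vs 4 = True
POP_JUMP_IF_FALSE → pop True; no jump
LOAD_FAST_LOAD_FAST t,a → push -37,17
BINARY_OP - → -37 - 17 = -54
STORE_FAST t → t=-54
LOAD_FAST_LOAD_FAST t,i → push -54,1
BINARY_OP + → -54 + 1 = -53
STORE_FAST t → t=-53
LOAD_FAST i → push 1
LOAD_CONST → push 1
BINARY_OP + → 1 + 1 = 2
STORE_FAST i → i=2
LOAD_FAST i → push 2
LOAD_CONST → push 4
COMPARE_OP bool(<) → 2 vs 4 = True
POP_JUMP_IF_FALSE → pop True; no jump
LOAD_FAST_LOAD_FAST t,a → push -53,17
BINARY_OP - → -53 - 17 = -70
STORE_FAST t → t=-70
LOAD_FAST_LOAD_FAST t,i → push -70,2
BINARY_OP + → -70 + 2 = -68
STORE_FAST t → t=-68
LOAD_FAST i → push 2
LOAD_CONST → push 1
BINARY_OP + → 2 + 1 = 3
STORE_FAST i → i=3
LOAD_FAST i → push 3
LOAD_CONST → push 4
COMPARE_OP bool(<) → 3 vs 4 = True
POP_JUMP_IF_FALSE → pop True; no jump
LOAD_FAST_LOAD_FAST t,a → push -68,17
BINARY_OP - → -68 - 17 = -85
STORE_FAST t → t=-85
LOAD_FAST_LOAD_FAST t,i → push -85,3
BINARY_OP + → -85 + 3 = -82
STORE_FAST t → t=-82
LOAD_FAST i → push 3
LOAD_CONST → push 1
BINARY_OP + → 3 + 1 = 4
STORE_FAST i → i=4
LOAD_FAST i → push 4
LOAD_CONST → push 4
COMPARE_OP bool(<) → 4 vs 4 = False
POP_JUMP_IF_FALSE → pop False; jump
LOAD_FAST t → push -82
RETURN_VALUE → return -82.

-82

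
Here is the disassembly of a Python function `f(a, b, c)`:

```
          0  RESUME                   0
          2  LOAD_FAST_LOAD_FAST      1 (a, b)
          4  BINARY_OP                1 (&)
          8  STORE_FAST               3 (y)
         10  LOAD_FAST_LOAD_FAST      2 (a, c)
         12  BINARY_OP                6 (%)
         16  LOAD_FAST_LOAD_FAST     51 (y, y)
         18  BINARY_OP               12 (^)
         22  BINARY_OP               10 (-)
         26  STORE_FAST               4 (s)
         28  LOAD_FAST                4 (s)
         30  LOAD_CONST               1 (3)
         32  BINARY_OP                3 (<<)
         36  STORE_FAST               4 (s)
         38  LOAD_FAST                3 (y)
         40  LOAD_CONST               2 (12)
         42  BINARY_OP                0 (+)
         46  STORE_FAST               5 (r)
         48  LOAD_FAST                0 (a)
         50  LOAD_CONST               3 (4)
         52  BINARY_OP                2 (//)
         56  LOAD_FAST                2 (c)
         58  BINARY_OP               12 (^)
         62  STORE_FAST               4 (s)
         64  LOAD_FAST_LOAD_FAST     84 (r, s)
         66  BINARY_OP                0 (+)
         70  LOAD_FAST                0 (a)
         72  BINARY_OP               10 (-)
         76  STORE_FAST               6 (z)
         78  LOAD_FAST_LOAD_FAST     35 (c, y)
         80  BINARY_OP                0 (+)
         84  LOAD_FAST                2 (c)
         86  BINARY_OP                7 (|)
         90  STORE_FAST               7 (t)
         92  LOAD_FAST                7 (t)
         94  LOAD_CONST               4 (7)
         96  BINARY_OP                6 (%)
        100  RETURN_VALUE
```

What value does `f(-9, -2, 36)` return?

LOAD_FAST_LOAD_FAST a,b → push -9,-2. Stack: [-9, -2]
BINARY_OP & → -9 & -2 = -10. Stack: [-10]
STORE_FAST y → y=-10. Stack: []
LOAD_FAST_LOAD_FAST a,c → push -9,36. Stack: [-9, 36]
BINARY_OP % → -9 % 36 = 27. Stack: [27]
LOAD_FAST_LOAD_FAST y,y → push -10,-10. Stack: [27, -10, -10]
BINARY_OP ^ → -10 ^ -10 = 0. Stack: [27, 0]
BINARY_OP - → 27 - 0 = 27. Stack: [27]
STORE_FAST s → s=27. Stack: []
LOAD_FAST s → push 27. Stack: [27]
LOAD_CONST → push 3. Stack: [27, 3]
BINARY_OP << → 27 << 3 = 216. Stack: [216]
STORE_FAST s → s=216. Stack: []
LOAD_FAST y → push -10. Stack: [-10]
LOAD_CONST → push 12. Stack: [-10, 12]
BINARY_OP + → -10 + 12 = 2. Stack: [2]
STORE_FAST r → r=2. Stack: []
LOAD_FAST a → push -9. Stack: [-9]
LOAD_CONST → push 4. Stack: [-9, 4]
BINARY_OP // → -9 // 4 = -3. Stack: [-3]
LOAD_FAST c → push 36. Stack: [-3, 36]
BINARY_OP ^ → -3 ^ 36 = -39. Stack: [-39]
STORE_FAST s → s=-39. Stack: []
LOAD_FAST_LOAD_FAST r,s → push 2,-39. Stack: [2, -39]
BINARY_OP + → 2 + -39 = -37. Stack: [-37]
LOAD_FAST a → push -9. Stack: [-37, -9]
BINARY_OP - → -37 - -9 = -28. Stack: [-28]
STORE_FAST z → z=-28. Stack: []
LOAD_FAST_LOAD_FAST c,y → push 36,-10. Stack: [36, -10]
BINARY_OP + → 36 + -10 = 26. Stack: [26]
LOAD_FAST c → push 36. Stack: [26, 36]
BINARY_OP | → 26 | 36 = 62. Stack: [62]
STORE_FAST t → t=62. Stack: []
LOAD_FAST t → push 62. Stack: [62]
LOAD_CONST → push 7. Stack: [62, 7]
BINARY_OP % → 62 % 7 = 6. Stack: [6]
RETURN_VALUE → return 6.

6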